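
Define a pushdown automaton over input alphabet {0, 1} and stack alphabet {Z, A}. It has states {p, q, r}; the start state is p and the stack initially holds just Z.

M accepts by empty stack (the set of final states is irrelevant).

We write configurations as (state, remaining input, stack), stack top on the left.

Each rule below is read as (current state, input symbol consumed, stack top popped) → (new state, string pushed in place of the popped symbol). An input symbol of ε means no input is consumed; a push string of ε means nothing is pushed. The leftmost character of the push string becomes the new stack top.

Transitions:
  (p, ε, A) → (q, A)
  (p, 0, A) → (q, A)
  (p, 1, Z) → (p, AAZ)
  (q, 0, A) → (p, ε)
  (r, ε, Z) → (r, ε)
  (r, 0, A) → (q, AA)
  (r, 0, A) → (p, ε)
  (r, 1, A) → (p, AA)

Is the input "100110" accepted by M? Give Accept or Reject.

Reject

No computation consumes all input and empties the stack.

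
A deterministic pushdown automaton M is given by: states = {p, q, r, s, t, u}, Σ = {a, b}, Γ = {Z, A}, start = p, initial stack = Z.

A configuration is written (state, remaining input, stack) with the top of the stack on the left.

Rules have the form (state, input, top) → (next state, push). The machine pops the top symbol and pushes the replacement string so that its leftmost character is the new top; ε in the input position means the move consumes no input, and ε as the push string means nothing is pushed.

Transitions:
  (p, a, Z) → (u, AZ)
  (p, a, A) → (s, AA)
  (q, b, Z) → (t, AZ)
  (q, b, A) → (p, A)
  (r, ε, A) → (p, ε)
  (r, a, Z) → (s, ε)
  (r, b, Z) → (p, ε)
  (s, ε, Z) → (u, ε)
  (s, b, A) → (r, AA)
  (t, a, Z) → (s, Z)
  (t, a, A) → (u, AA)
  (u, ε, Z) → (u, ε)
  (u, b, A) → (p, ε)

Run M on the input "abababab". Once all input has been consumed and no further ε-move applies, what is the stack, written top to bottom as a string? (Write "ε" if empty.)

(p, abababab, Z)
  read a, top Z: go to u, push AZ → (u, bababab, AZ)
  read b, top A: go to p, push ε → (p, ababab, Z)
  read a, top Z: go to u, push AZ → (u, babab, AZ)
  read b, top A: go to p, push ε → (p, abab, Z)
  read a, top Z: go to u, push AZ → (u, bab, AZ)
  read b, top A: go to p, push ε → (p, ab, Z)
  read a, top Z: go to u, push AZ → (u, b, AZ)
  read b, top A: go to p, push ε → (p, ε, Z)
All input consumed in state p with stack Z.

Z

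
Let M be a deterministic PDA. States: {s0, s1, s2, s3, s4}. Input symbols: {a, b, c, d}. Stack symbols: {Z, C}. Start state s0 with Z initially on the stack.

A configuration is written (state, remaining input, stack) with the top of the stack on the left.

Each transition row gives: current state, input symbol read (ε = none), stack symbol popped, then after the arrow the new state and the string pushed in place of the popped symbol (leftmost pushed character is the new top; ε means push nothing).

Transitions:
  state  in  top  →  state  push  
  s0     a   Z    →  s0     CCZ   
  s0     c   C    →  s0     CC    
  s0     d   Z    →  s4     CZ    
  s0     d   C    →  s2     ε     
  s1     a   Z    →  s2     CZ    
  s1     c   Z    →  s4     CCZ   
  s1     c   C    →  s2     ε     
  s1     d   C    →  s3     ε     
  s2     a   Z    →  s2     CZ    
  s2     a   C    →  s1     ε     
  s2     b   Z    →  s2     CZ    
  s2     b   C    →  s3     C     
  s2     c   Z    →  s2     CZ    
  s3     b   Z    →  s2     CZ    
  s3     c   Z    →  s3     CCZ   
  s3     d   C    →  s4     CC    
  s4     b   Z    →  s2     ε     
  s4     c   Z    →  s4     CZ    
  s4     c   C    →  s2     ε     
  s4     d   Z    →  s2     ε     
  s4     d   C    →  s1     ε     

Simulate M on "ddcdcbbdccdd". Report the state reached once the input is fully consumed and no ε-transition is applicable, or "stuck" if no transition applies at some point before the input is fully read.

stuck

(s0, ddcdcbbdccdd, Z)
  read d, top Z: go to s4, push CZ → (s4, dcdcbbdccdd, CZ)
  read d, top C: go to s1, push ε → (s1, cdcbbdccdd, Z)
  read c, top Z: go to s4, push CCZ → (s4, dcbbdccdd, CCZ)
  read d, top C: go to s1, push ε → (s1, cbbdccdd, CZ)
  read c, top C: go to s2, push ε → (s2, bbdccdd, Z)
  read b, top Z: go to s2, push CZ → (s2, bdccdd, CZ)
  read b, top C: go to s3, push C → (s3, dccdd, CZ)
  read d, top C: go to s4, push CC → (s4, ccdd, CCZ)
  read c, top C: go to s2, push ε → (s2, cdd, CZ)
No transition for (s2, c, top C); M blocks with input cdd remaining.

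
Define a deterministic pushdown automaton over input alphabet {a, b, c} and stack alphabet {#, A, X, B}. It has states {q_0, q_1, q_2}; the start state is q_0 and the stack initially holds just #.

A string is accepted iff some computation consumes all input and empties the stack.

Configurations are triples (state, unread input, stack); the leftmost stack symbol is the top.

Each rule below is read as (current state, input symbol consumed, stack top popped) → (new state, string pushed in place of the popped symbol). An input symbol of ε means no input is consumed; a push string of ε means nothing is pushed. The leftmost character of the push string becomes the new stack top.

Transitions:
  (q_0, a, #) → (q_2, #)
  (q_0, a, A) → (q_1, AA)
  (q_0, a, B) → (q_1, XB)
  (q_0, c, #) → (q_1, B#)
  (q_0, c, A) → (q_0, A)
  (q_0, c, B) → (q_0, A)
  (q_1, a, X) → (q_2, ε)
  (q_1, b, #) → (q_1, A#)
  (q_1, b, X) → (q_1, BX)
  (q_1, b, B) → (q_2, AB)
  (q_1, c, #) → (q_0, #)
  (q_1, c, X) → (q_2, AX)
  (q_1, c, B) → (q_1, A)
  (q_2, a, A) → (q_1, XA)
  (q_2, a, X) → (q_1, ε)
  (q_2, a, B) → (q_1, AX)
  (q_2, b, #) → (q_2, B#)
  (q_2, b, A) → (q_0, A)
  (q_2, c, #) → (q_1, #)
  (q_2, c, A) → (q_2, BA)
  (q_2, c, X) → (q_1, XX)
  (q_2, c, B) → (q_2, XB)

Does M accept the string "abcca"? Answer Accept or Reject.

(q_0, abcca, #)
  read a, top #: go to q_2, push # → (q_2, bcca, #)
  read b, top #: go to q_2, push B# → (q_2, cca, B#)
  read c, top B: go to q_2, push XB → (q_2, ca, XB#)
  read c, top X: go to q_1, push XX → (q_1, a, XXB#)
  read a, top X: go to q_2, push ε → (q_2, ε, XB#)
All input consumed; stack is XB#, not empty, and no further ε-move applies.

Reject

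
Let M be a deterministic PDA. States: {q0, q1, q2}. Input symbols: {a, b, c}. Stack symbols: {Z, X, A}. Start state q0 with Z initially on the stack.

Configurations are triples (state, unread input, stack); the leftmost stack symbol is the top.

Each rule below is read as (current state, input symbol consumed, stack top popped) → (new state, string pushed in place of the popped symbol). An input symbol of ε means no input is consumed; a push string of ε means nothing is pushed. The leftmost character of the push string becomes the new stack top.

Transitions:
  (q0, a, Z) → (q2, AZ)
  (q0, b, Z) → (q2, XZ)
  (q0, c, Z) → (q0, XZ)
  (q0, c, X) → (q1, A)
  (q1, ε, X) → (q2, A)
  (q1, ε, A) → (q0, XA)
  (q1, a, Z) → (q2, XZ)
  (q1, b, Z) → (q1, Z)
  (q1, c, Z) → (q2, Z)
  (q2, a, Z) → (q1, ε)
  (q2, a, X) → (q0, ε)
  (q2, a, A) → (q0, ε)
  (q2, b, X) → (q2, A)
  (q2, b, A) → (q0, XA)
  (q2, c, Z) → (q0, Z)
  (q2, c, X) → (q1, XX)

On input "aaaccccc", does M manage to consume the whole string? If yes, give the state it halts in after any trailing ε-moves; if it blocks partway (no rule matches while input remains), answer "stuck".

(q0, aaaccccc, Z)
  read a, top Z: go to q2, push AZ → (q2, aaccccc, AZ)
  read a, top A: go to q0, push ε → (q0, accccc, Z)
  read a, top Z: go to q2, push AZ → (q2, ccccc, AZ)
No transition for (q2, c, top A); M blocks with input ccccc remaining.

stuck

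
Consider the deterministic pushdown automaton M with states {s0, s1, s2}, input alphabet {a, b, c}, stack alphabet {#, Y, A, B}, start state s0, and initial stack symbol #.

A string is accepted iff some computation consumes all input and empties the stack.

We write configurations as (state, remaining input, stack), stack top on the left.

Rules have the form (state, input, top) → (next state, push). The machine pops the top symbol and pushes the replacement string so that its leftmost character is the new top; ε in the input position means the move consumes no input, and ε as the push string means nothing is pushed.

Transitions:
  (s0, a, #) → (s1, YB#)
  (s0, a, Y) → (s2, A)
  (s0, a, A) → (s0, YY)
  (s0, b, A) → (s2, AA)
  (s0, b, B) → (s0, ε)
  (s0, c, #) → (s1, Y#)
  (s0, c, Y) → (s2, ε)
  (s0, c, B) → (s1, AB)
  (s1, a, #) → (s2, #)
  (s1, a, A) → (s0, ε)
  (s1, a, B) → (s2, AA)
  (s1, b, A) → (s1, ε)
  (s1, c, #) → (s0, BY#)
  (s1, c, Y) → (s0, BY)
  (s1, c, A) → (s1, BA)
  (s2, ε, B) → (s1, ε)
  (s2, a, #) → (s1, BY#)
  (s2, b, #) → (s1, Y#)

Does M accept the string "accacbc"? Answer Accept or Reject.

Reject

(s0, accacbc, #)
  read a, top #: go to s1, push YB# → (s1, ccacbc, YB#)
  read c, top Y: go to s0, push BY → (s0, cacbc, BYB#)
  read c, top B: go to s1, push AB → (s1, acbc, ABYB#)
  read a, top A: go to s0, push ε → (s0, cbc, BYB#)
  read c, top B: go to s1, push AB → (s1, bc, ABYB#)
  read b, top A: go to s1, push ε → (s1, c, BYB#)
No transition applies at (s1, c, BYB#); input not fully consumed.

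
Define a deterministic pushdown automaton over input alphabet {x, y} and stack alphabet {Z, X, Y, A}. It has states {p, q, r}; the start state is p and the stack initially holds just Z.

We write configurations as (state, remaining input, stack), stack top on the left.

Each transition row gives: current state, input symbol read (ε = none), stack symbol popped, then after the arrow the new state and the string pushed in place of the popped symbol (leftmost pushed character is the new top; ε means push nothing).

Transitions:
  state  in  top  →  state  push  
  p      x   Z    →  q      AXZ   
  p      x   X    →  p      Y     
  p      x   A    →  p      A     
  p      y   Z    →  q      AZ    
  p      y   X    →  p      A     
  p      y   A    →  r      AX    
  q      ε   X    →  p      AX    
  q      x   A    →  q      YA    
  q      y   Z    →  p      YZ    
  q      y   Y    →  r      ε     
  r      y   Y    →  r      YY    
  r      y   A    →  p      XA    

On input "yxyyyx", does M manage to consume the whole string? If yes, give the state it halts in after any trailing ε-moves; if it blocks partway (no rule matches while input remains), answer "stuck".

(p, yxyyyx, Z)
  read y, top Z: go to q, push AZ → (q, xyyyx, AZ)
  read x, top A: go to q, push YA → (q, yyyx, YAZ)
  read y, top Y: go to r, push ε → (r, yyx, AZ)
  read y, top A: go to p, push XA → (p, yx, XAZ)
  read y, top X: go to p, push A → (p, x, AAZ)
  read x, top A: go to p, push A → (p, ε, AAZ)
All input consumed; M is in state p.

p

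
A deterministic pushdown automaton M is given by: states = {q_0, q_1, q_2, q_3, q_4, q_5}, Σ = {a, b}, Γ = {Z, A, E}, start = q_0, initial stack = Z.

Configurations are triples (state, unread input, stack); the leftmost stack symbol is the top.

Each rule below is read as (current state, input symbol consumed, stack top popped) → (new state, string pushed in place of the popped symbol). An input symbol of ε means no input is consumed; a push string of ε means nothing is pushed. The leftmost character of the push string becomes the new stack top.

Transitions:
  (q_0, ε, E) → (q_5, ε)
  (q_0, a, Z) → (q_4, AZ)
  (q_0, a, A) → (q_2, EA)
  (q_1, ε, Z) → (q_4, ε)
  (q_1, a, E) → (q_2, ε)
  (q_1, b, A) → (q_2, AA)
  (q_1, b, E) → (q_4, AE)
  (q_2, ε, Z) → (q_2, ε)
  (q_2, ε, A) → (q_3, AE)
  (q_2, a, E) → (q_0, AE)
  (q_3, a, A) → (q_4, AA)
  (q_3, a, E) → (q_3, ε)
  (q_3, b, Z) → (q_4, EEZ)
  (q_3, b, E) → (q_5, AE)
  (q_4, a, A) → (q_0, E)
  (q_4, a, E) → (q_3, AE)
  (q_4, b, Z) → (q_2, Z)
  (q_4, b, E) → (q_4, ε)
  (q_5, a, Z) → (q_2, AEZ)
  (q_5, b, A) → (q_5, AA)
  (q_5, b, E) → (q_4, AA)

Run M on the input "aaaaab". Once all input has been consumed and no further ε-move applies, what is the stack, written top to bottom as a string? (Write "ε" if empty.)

AAEEZ

(q_0, aaaaab, Z) ⊢ (q_4, aaaab, AZ) ⊢ (q_0, aaab, EZ) ⊢ (q_5, aaab, Z) ⊢ (q_2, aab, AEZ) ⊢ (q_3, aab, AEEZ) ⊢ (q_4, ab, AAEEZ) ⊢ (q_0, b, EAEEZ) ⊢ (q_5, b, AEEZ) ⊢ (q_5, ε, AAEEZ)
All input consumed in state q_5 with stack AAEEZ.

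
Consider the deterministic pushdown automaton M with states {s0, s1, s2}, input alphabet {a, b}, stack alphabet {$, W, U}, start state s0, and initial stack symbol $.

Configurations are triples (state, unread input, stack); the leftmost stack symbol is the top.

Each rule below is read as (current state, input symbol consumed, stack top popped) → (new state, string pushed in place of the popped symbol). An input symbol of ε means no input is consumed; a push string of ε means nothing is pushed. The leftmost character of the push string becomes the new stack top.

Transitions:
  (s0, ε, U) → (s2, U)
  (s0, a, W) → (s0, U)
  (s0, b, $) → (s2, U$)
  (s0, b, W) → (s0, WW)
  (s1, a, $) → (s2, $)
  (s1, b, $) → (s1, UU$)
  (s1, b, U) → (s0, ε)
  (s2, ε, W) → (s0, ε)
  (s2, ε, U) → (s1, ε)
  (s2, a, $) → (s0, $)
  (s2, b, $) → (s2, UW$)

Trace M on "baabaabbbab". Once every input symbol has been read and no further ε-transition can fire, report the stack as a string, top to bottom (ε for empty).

(s0, baabaabbbab, $) ⊢ (s2, aabaabbbab, U$) ⊢ (s1, aabaabbbab, $) ⊢ (s2, abaabbbab, $) ⊢ (s0, baabbbab, $) ⊢ (s2, aabbbab, U$) ⊢ (s1, aabbbab, $) ⊢ (s2, abbbab, $) ⊢ (s0, bbbab, $) ⊢ (s2, bbab, U$) ⊢ (s1, bbab, $) ⊢ (s1, bab, UU$) ⊢ (s0, ab, U$) ⊢ (s2, ab, U$) ⊢ (s1, ab, $) ⊢ (s2, b, $) ⊢ (s2, ε, UW$) ⊢ (s1, ε, W$)
All input consumed in state s1 with stack W$.

W$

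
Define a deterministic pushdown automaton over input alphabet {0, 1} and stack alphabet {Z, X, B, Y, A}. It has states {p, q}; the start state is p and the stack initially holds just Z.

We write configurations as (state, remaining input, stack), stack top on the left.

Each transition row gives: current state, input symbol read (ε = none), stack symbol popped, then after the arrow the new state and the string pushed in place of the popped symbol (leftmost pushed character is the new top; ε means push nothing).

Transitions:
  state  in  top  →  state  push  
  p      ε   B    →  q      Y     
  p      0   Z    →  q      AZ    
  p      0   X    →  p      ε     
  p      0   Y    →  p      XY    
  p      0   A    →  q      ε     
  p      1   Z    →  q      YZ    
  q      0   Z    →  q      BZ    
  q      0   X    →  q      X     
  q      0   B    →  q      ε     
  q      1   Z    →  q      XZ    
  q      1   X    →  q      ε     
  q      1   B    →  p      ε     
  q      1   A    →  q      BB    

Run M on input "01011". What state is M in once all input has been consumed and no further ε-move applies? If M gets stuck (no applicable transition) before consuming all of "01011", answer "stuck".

q

(p, 01011, Z)
  read 0, top Z: go to q, push AZ → (q, 1011, AZ)
  read 1, top A: go to q, push BB → (q, 011, BBZ)
  read 0, top B: go to q, push ε → (q, 11, BZ)
  read 1, top B: go to p, push ε → (p, 1, Z)
  read 1, top Z: go to q, push YZ → (q, ε, YZ)
All input consumed; M is in state q.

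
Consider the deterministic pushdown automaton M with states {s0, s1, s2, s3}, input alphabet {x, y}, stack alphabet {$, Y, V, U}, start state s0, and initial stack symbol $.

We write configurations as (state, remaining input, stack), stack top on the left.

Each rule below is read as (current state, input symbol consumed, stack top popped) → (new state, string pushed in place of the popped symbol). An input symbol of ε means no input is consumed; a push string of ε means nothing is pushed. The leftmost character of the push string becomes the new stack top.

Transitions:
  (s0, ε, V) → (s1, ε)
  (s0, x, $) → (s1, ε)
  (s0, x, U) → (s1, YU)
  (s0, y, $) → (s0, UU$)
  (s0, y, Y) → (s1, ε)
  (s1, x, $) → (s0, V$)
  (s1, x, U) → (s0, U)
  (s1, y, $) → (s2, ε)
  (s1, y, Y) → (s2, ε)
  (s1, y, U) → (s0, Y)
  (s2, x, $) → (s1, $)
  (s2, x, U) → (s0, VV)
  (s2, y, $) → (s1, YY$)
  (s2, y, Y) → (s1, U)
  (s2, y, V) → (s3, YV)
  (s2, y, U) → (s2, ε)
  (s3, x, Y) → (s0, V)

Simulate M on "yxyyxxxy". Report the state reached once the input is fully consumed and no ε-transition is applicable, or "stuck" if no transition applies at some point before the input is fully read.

stuck

(s0, yxyyxxxy, $)
  read y, top $: go to s0, push UU$ → (s0, xyyxxxy, UU$)
  read x, top U: go to s1, push YU → (s1, yyxxxy, YUU$)
  read y, top Y: go to s2, push ε → (s2, yxxxy, UU$)
  read y, top U: go to s2, push ε → (s2, xxxy, U$)
  read x, top U: go to s0, push VV → (s0, xxy, VV$)
  ε-move, top V: go to s1, push ε → (s1, xxy, V$)
No transition for (s1, x, top V); M blocks with input xxy remaining.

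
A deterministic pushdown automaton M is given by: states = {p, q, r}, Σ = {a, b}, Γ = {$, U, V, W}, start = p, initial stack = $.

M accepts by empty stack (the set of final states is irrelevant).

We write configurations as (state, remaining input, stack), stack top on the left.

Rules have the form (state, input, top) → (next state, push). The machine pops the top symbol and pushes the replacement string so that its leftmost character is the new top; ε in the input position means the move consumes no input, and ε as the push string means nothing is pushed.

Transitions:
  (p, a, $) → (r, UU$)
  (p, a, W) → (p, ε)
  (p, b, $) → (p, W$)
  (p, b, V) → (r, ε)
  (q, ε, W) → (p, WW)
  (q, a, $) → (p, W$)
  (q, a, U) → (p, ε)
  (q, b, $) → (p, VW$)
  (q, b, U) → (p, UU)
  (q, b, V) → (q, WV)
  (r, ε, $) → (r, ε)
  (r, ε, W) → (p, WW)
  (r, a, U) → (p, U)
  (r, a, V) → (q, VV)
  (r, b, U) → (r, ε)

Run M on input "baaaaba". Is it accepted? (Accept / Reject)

(p, baaaaba, $)
  read b, top $: go to p, push W$ → (p, aaaaba, W$)
  read a, top W: go to p, push ε → (p, aaaba, $)
  read a, top $: go to r, push UU$ → (r, aaba, UU$)
  read a, top U: go to p, push U → (p, aba, UU$)
No transition applies at (p, aba, UU$); input not fully consumed.

Reject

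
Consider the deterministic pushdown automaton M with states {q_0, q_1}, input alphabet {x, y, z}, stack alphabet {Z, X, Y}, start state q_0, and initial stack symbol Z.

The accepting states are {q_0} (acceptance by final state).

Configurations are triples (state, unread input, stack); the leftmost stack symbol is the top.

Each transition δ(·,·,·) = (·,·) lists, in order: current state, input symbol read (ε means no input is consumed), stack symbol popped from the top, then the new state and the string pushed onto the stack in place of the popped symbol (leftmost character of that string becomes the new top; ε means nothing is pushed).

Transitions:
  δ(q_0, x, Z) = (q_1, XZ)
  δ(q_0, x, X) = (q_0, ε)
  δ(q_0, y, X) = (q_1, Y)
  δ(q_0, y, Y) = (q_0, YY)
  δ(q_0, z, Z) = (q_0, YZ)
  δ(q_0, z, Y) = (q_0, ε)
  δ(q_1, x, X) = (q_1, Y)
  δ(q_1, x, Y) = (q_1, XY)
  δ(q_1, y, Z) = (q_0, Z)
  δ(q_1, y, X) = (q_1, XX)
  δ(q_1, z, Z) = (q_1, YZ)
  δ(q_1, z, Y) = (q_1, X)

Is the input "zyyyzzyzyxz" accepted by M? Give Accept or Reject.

Reject

(q_0, zyyyzzyzyxz, Z) ⊢ (q_0, yyyzzyzyxz, YZ) ⊢ (q_0, yyzzyzyxz, YYZ) ⊢ (q_0, yzzyzyxz, YYYZ) ⊢ (q_0, zzyzyxz, YYYYZ) ⊢ (q_0, zyzyxz, YYYZ) ⊢ (q_0, yzyxz, YYZ) ⊢ (q_0, zyxz, YYYZ) ⊢ (q_0, yxz, YYZ) ⊢ (q_0, xz, YYYZ)
No transition applies at (q_0, xz, YYYZ); input not fully consumed.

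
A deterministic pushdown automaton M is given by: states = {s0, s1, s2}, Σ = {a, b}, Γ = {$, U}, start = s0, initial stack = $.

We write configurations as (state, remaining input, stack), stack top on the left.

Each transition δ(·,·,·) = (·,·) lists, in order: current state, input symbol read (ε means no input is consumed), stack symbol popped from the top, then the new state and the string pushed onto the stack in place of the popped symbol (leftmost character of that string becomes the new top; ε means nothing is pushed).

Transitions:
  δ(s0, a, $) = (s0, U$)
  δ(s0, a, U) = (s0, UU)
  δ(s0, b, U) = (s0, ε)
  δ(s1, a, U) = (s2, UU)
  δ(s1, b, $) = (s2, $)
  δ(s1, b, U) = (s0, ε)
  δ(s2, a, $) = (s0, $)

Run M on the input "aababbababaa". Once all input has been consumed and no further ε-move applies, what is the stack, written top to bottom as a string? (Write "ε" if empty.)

(s0, aababbababaa, $)
  read a, top $: go to s0, push U$ → (s0, ababbababaa, U$)
  read a, top U: go to s0, push UU → (s0, babbababaa, UU$)
  read b, top U: go to s0, push ε → (s0, abbababaa, U$)
  read a, top U: go to s0, push UU → (s0, bbababaa, UU$)
  read b, top U: go to s0, push ε → (s0, bababaa, U$)
  read b, top U: go to s0, push ε → (s0, ababaa, $)
  read a, top $: go to s0, push U$ → (s0, babaa, U$)
  read b, top U: go to s0, push ε → (s0, abaa, $)
  read a, top $: go to s0, push U$ → (s0, baa, U$)
  read b, top U: go to s0, push ε → (s0, aa, $)
  read a, top $: go to s0, push U$ → (s0, a, U$)
  read a, top U: go to s0, push UU → (s0, ε, UU$)
All input consumed in state s0 with stack UU$.

UU$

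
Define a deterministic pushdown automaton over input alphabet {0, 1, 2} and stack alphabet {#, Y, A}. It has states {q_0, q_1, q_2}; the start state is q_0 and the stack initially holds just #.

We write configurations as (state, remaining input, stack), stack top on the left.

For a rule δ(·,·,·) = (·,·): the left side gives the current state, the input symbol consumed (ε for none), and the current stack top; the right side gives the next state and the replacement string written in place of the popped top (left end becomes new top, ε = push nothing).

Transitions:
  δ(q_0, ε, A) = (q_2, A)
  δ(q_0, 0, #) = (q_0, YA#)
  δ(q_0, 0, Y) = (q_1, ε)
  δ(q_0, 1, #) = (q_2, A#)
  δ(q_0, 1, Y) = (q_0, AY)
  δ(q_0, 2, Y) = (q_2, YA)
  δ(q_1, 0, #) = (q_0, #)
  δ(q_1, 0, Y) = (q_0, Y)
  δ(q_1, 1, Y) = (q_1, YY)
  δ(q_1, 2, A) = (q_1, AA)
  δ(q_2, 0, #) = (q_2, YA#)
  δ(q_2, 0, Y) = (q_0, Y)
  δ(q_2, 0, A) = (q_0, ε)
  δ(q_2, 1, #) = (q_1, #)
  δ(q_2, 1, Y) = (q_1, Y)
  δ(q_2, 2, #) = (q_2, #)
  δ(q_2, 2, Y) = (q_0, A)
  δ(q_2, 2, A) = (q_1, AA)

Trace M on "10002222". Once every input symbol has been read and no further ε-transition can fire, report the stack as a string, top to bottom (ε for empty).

AAAAA#

(q_0, 10002222, #)
  read 1, top #: go to q_2, push A# → (q_2, 0002222, A#)
  read 0, top A: go to q_0, push ε → (q_0, 002222, #)
  read 0, top #: go to q_0, push YA# → (q_0, 02222, YA#)
  read 0, top Y: go to q_1, push ε → (q_1, 2222, A#)
  read 2, top A: go to q_1, push AA → (q_1, 222, AA#)
  read 2, top A: go to q_1, push AA → (q_1, 22, AAA#)
  read 2, top A: go to q_1, push AA → (q_1, 2, AAAA#)
  read 2, top A: go to q_1, push AA → (q_1, ε, AAAAA#)
All input consumed in state q_1 with stack AAAAA#.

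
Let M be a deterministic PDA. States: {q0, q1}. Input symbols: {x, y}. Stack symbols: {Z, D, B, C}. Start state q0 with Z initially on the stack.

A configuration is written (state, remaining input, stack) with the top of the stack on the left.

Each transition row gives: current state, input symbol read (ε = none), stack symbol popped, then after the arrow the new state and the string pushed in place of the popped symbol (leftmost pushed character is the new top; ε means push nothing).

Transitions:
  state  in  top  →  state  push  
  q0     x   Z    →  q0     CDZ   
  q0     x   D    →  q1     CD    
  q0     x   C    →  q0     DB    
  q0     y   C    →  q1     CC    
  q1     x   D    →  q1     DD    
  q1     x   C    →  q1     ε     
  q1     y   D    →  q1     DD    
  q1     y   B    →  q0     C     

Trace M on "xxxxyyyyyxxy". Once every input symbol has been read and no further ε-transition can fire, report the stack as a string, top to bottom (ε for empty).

(q0, xxxxyyyyyxxy, Z)
  read x, top Z: go to q0, push CDZ → (q0, xxxyyyyyxxy, CDZ)
  read x, top C: go to q0, push DB → (q0, xxyyyyyxxy, DBDZ)
  read x, top D: go to q1, push CD → (q1, xyyyyyxxy, CDBDZ)
  read x, top C: go to q1, push ε → (q1, yyyyyxxy, DBDZ)
  read y, top D: go to q1, push DD → (q1, yyyyxxy, DDBDZ)
  read y, top D: go to q1, push DD → (q1, yyyxxy, DDDBDZ)
  read y, top D: go to q1, push DD → (q1, yyxxy, DDDDBDZ)
  read y, top D: go to q1, push DD → (q1, yxxy, DDDDDBDZ)
  read y, top D: go to q1, push DD → (q1, xxy, DDDDDDBDZ)
  read x, top D: go to q1, push DD → (q1, xy, DDDDDDDBDZ)
  read x, top D: go to q1, push DD → (q1, y, DDDDDDDDBDZ)
  read y, top D: go to q1, push DD → (q1, ε, DDDDDDDDDBDZ)
All input consumed in state q1 with stack DDDDDDDDDBDZ.

DDDDDDDDDBDZ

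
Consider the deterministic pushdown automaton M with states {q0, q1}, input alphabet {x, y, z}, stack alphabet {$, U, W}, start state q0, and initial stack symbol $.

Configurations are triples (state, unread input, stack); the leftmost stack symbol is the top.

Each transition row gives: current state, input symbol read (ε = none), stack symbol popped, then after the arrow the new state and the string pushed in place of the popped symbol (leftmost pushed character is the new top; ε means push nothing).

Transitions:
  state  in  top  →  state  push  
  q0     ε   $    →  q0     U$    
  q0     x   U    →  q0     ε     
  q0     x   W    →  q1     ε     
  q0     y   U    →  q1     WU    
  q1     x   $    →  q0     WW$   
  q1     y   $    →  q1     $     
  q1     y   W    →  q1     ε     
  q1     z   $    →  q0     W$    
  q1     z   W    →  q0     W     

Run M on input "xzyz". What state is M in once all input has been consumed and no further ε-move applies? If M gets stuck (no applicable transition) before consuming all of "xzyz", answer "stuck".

(q0, xzyz, $)
  ε-move, top $: go to q0, push U$ → (q0, xzyz, U$)
  read x, top U: go to q0, push ε → (q0, zyz, $)
  ε-move, top $: go to q0, push U$ → (q0, zyz, U$)
No transition for (q0, z, top U); M blocks with input zyz remaining.

stuck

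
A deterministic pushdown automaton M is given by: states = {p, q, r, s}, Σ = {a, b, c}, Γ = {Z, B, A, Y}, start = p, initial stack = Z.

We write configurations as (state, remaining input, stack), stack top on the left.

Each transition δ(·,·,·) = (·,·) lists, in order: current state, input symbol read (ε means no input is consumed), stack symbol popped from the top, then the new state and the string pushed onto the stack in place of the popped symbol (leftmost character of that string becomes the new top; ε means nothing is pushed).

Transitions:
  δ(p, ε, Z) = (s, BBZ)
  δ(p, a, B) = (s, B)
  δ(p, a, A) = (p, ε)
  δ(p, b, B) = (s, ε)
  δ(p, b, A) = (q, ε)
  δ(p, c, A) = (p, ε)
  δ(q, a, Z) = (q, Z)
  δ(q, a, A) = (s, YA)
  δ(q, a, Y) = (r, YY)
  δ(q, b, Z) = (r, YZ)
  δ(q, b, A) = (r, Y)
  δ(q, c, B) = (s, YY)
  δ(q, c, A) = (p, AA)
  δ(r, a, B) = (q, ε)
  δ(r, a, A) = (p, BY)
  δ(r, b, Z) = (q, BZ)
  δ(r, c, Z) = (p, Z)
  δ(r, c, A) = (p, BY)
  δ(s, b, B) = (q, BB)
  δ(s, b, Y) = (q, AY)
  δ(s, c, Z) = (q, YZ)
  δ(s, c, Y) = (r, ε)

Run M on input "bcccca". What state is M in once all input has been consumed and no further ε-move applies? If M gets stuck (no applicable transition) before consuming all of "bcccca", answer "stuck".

(p, bcccca, Z)
  ε-move, top Z: go to s, push BBZ → (s, bcccca, BBZ)
  read b, top B: go to q, push BB → (q, cccca, BBBZ)
  read c, top B: go to s, push YY → (s, ccca, YYBBZ)
  read c, top Y: go to r, push ε → (r, cca, YBBZ)
No transition for (r, c, top Y); M blocks with input cca remaining.

stuck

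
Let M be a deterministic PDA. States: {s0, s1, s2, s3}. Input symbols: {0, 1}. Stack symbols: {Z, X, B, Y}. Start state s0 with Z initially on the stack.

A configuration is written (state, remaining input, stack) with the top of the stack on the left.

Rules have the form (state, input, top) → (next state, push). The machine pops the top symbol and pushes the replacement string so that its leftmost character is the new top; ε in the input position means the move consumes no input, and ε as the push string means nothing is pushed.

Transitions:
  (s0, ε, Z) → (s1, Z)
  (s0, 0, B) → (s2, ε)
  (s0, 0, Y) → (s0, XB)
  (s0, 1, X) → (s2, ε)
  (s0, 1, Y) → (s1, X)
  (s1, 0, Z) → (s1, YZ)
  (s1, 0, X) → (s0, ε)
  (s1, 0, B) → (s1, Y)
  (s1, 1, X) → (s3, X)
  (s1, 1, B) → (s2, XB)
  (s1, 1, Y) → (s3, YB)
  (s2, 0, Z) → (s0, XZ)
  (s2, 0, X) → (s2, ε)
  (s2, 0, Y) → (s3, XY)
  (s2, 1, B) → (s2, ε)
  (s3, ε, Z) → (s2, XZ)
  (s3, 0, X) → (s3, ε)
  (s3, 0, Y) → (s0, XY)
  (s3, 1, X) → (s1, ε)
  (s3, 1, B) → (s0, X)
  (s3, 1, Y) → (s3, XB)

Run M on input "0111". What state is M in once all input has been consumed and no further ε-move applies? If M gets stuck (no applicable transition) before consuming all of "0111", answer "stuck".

s1

(s0, 0111, Z) ⊢ (s1, 0111, Z) ⊢ (s1, 111, YZ) ⊢ (s3, 11, YBZ) ⊢ (s3, 1, XBBZ) ⊢ (s1, ε, BBZ)
All input consumed; M is in state s1.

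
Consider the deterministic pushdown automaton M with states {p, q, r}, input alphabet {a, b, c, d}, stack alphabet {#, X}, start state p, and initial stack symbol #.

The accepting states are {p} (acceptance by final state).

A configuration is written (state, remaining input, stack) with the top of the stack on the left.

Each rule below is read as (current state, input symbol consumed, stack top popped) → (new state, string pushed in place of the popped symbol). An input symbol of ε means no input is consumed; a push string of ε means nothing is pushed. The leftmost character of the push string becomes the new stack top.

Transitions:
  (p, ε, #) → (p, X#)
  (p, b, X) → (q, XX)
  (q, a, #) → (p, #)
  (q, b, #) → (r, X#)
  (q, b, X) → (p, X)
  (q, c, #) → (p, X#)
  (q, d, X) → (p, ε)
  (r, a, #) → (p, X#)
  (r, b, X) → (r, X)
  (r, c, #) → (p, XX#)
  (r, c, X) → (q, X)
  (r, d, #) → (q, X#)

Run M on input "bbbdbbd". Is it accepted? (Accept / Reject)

Reject

(p, bbbdbbd, #)
  ε-move, top #: go to p, push X# → (p, bbbdbbd, X#)
  read b, top X: go to q, push XX → (q, bbdbbd, XX#)
  read b, top X: go to p, push X → (p, bdbbd, XX#)
  read b, top X: go to q, push XX → (q, dbbd, XXX#)
  read d, top X: go to p, push ε → (p, bbd, XX#)
  read b, top X: go to q, push XX → (q, bd, XXX#)
  read b, top X: go to p, push X → (p, d, XXX#)
No transition applies at (p, d, XXX#); input not fully consumed.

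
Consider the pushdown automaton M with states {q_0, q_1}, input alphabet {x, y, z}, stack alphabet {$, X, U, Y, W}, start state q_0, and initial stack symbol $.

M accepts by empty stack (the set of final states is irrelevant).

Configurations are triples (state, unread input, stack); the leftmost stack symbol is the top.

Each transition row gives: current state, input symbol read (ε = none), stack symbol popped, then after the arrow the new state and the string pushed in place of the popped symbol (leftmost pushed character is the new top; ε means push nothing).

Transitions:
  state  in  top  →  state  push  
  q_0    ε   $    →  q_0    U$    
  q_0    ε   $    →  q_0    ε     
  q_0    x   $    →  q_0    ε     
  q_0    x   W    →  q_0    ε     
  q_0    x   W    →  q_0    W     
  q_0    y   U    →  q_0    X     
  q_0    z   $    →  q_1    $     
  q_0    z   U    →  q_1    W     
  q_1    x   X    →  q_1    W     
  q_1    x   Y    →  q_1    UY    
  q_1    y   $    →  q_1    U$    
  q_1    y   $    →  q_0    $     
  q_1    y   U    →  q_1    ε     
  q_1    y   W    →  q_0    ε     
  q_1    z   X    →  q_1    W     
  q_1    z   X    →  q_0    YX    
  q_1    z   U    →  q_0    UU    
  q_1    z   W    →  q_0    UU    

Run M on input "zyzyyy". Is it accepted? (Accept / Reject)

Accept

One accepting computation: (q_0, zyzyyy, $) ⊢ (q_1, yzyyy, $) ⊢ (q_0, zyyy, $) ⊢ (q_1, yyy, $) ⊢ (q_1, yy, U$) ⊢ (q_1, y, $) ⊢ (q_0, ε, $) ⊢ (q_0, ε, ε)
All input consumed and the stack is empty.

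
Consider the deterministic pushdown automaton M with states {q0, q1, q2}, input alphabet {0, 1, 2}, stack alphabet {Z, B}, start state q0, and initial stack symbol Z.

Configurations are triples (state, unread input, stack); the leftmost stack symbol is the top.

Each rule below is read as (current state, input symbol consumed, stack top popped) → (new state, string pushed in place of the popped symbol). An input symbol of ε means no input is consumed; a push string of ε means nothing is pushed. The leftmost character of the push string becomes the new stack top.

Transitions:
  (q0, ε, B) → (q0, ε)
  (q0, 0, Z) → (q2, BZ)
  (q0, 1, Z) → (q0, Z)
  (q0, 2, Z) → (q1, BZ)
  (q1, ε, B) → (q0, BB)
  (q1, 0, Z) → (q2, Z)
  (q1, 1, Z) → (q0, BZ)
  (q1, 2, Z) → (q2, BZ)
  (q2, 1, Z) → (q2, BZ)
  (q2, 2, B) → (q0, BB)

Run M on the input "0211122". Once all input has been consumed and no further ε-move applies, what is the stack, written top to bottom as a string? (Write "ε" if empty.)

(q0, 0211122, Z) ⊢ (q2, 211122, BZ) ⊢ (q0, 11122, BBZ) ⊢ (q0, 11122, BZ) ⊢ (q0, 11122, Z) ⊢ (q0, 1122, Z) ⊢ (q0, 122, Z) ⊢ (q0, 22, Z) ⊢ (q1, 2, BZ) ⊢ (q0, 2, BBZ) ⊢ (q0, 2, BZ) ⊢ (q0, 2, Z) ⊢ (q1, ε, BZ) ⊢ (q0, ε, BBZ) ⊢ (q0, ε, BZ) ⊢ (q0, ε, Z)
All input consumed in state q0 with stack Z.

Z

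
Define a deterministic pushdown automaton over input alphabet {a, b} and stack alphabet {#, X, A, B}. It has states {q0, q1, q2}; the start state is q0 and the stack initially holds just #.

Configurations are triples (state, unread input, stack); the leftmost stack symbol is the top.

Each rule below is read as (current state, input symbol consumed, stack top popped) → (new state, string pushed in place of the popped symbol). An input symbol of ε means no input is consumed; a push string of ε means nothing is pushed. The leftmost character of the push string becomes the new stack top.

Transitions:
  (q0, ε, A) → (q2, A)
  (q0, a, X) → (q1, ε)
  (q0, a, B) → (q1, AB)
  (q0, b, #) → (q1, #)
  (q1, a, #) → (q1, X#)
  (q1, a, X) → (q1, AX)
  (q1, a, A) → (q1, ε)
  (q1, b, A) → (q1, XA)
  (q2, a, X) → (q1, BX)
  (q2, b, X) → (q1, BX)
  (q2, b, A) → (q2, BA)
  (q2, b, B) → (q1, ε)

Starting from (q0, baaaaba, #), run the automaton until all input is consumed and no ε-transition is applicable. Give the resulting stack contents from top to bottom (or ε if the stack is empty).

AXAX#

(q0, baaaaba, #)
  read b, top #: go to q1, push # → (q1, aaaaba, #)
  read a, top #: go to q1, push X# → (q1, aaaba, X#)
  read a, top X: go to q1, push AX → (q1, aaba, AX#)
  read a, top A: go to q1, push ε → (q1, aba, X#)
  read a, top X: go to q1, push AX → (q1, ba, AX#)
  read b, top A: go to q1, push XA → (q1, a, XAX#)
  read a, top X: go to q1, push AX → (q1, ε, AXAX#)
All input consumed in state q1 with stack AXAX#.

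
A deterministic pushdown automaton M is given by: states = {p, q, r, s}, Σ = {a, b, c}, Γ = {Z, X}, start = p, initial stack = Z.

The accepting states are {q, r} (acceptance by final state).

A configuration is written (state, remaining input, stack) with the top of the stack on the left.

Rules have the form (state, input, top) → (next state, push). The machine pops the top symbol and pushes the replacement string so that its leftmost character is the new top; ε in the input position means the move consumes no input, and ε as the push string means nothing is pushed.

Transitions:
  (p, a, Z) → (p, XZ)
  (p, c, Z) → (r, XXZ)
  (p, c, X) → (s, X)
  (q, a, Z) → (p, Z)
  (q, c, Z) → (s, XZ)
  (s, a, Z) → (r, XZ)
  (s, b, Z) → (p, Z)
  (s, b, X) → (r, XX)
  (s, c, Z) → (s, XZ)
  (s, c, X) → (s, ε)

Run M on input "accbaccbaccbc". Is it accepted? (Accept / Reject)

(p, accbaccbaccbc, Z)
  read a, top Z: go to p, push XZ → (p, ccbaccbaccbc, XZ)
  read c, top X: go to s, push X → (s, cbaccbaccbc, XZ)
  read c, top X: go to s, push ε → (s, baccbaccbc, Z)
  read b, top Z: go to p, push Z → (p, accbaccbc, Z)
  read a, top Z: go to p, push XZ → (p, ccbaccbc, XZ)
  read c, top X: go to s, push X → (s, cbaccbc, XZ)
  read c, top X: go to s, push ε → (s, baccbc, Z)
  read b, top Z: go to p, push Z → (p, accbc, Z)
  read a, top Z: go to p, push XZ → (p, ccbc, XZ)
  read c, top X: go to s, push X → (s, cbc, XZ)
  read c, top X: go to s, push ε → (s, bc, Z)
  read b, top Z: go to p, push Z → (p, c, Z)
  read c, top Z: go to r, push XXZ → (r, ε, XXZ)
All input consumed; state r ∈ F.

Accept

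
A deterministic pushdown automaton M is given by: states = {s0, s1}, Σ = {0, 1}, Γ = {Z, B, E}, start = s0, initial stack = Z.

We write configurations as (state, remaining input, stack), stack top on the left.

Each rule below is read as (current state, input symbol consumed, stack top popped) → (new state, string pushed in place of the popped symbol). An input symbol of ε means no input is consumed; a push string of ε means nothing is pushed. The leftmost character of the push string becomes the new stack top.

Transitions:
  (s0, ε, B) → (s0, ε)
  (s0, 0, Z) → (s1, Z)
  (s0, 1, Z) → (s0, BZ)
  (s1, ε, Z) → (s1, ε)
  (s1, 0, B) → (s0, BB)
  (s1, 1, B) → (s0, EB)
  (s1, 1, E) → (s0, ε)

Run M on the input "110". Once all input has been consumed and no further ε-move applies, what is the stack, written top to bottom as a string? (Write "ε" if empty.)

(s0, 110, Z)
  read 1, top Z: go to s0, push BZ → (s0, 10, BZ)
  ε-move, top B: go to s0, push ε → (s0, 10, Z)
  read 1, top Z: go to s0, push BZ → (s0, 0, BZ)
  ε-move, top B: go to s0, push ε → (s0, 0, Z)
  read 0, top Z: go to s1, push Z → (s1, ε, Z)
  ε-move, top Z: go to s1, push ε → (s1, ε, ε)
All input consumed in state s1 with stack ε.

ε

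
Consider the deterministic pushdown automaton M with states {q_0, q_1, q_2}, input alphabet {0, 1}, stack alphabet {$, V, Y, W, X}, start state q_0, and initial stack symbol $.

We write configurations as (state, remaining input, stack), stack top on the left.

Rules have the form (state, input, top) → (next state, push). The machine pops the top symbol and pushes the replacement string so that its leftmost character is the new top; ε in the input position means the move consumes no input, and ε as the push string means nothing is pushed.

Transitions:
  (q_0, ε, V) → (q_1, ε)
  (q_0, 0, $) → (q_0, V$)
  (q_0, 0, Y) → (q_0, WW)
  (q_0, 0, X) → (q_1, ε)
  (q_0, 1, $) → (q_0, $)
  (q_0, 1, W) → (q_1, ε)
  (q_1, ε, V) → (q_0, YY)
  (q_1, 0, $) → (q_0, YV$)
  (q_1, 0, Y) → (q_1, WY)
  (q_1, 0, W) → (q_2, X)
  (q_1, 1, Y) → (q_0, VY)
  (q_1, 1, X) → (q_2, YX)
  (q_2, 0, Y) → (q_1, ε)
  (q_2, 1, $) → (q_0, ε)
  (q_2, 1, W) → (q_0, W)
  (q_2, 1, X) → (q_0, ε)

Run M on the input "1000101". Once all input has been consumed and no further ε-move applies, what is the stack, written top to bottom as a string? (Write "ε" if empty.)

(q_0, 1000101, $)
  read 1, top $: go to q_0, push $ → (q_0, 000101, $)
  read 0, top $: go to q_0, push V$ → (q_0, 00101, V$)
  ε-move, top V: go to q_1, push ε → (q_1, 00101, $)
  read 0, top $: go to q_0, push YV$ → (q_0, 0101, YV$)
  read 0, top Y: go to q_0, push WW → (q_0, 101, WWV$)
  read 1, top W: go to q_1, push ε → (q_1, 01, WV$)
  read 0, top W: go to q_2, push X → (q_2, 1, XV$)
  read 1, top X: go to q_0, push ε → (q_0, ε, V$)
  ε-move, top V: go to q_1, push ε → (q_1, ε, $)
All input consumed in state q_1 with stack $.

$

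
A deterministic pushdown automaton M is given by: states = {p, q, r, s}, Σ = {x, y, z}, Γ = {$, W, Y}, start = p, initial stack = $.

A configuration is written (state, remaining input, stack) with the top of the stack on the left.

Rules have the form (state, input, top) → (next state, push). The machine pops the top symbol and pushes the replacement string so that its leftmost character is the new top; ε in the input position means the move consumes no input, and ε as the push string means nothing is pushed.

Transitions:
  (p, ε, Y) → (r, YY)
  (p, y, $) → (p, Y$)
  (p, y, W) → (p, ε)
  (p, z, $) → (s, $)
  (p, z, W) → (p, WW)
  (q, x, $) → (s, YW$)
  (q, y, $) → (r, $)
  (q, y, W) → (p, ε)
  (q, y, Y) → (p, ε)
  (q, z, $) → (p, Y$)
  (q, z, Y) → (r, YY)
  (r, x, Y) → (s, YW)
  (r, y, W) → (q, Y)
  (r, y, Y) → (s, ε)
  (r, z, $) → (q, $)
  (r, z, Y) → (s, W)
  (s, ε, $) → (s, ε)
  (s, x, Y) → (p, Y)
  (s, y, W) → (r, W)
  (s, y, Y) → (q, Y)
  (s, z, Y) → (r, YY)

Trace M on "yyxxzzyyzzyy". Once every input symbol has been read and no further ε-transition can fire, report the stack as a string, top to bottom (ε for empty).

(p, yyxxzzyyzzyy, $)
  read y, top $: go to p, push Y$ → (p, yxxzzyyzzyy, Y$)
  ε-move, top Y: go to r, push YY → (r, yxxzzyyzzyy, YY$)
  read y, top Y: go to s, push ε → (s, xxzzyyzzyy, Y$)
  read x, top Y: go to p, push Y → (p, xzzyyzzyy, Y$)
  ε-move, top Y: go to r, push YY → (r, xzzyyzzyy, YY$)
  read x, top Y: go to s, push YW → (s, zzyyzzyy, YWY$)
  read z, top Y: go to r, push YY → (r, zyyzzyy, YYWY$)
  read z, top Y: go to s, push W → (s, yyzzyy, WYWY$)
  read y, top W: go to r, push W → (r, yzzyy, WYWY$)
  read y, top W: go to q, push Y → (q, zzyy, YYWY$)
  read z, top Y: go to r, push YY → (r, zyy, YYYWY$)
  read z, top Y: go to s, push W → (s, yy, WYYWY$)
  read y, top W: go to r, push W → (r, y, WYYWY$)
  read y, top W: go to q, push Y → (q, ε, YYYWY$)
All input consumed in state q with stack YYYWY$.

YYYWY$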